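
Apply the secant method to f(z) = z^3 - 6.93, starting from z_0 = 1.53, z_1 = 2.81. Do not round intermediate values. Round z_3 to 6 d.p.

1.852874

f(z_0) = -3.348423, f(z_1) = 15.258041
z_2 = 2.810000 - (15.258041)·(2.810000 - 1.530000)/(15.258041 - (-3.348423)) = 1.760349; f(z_2) = -1.474980
z_3 = 1.760349 - (-1.474980)·(1.760349 - 2.810000)/(-1.474980 - (15.258041)) = 1.852874; f(z_3) = -0.568825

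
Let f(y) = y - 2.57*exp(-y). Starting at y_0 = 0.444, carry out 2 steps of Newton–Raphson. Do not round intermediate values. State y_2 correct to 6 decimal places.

0.970808

Newton update: y ← y − f(y)/f'(y).
f'(y) = 1 + 2.57*exp(-y)
y_0 = 0.444000: f = -1.204566, f' = 2.648566 → y_1 = 0.444000 - (-1.204566)/(2.648566) = 0.898799
y_1 = 0.898799: f = -0.147340, f' = 2.046139 → y_2 = 0.898799 - (-0.147340)/(2.046139) = 0.970808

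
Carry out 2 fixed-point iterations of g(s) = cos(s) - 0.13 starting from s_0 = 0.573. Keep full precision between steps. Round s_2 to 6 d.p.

0.628180

s_1 = g(0.573000) = 0.710278
s_2 = g(0.710278) = 0.628180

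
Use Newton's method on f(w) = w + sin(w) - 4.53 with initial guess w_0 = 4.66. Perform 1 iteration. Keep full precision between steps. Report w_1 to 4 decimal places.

f'(w) = 1 + cos(w)
w_0 = 4.660000: f = -0.868628, f' = 0.947635 → w_1 = 4.660000 - (-0.868628)/(0.947635) = 5.576627

5.5766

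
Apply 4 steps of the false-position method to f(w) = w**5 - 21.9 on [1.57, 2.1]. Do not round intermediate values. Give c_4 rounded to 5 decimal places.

1.85293

f(1.570000) = -12.361101, f(2.100000) = 18.941010
step 1: c = 1.779295, f(c) = -4.066355 < 0 → new bracket [1.779295, 2.100000]
step 2: c = 1.835977, f(c) = -1.038944 < 0 → new bracket [1.835977, 2.100000]
step 3: c = 1.849706, f(c) = -0.247221 < 0 → new bracket [1.849706, 2.100000]
step 4: c = 1.852931, f(c) = -0.057814 < 0 → new bracket [1.852931, 2.100000]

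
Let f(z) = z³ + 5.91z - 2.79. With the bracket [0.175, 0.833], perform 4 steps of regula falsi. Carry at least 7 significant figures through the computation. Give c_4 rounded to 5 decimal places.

False-position update: c = (a·f(b) − b·f(a))/(f(b) − f(a)); replace the endpoint whose sign matches f(c).
f(0.175000) = -1.750391, f(0.833000) = 2.711040
step 1: c = 0.433159, f(c) = -0.148760 < 0 → new bracket [0.433159, 0.833000]
step 2: c = 0.453958, f(c) = -0.013561 < 0 → new bracket [0.453958, 0.833000]
step 3: c = 0.455844, f(c) = -0.001240 < 0 → new bracket [0.455844, 0.833000]
step 4: c = 0.456016, f(c) = -0.000113 < 0 → new bracket [0.456016, 0.833000]

0.45602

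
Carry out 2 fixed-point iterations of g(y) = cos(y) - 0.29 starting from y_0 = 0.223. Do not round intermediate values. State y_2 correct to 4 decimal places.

y_1 = g(0.223000) = 0.685238
y_2 = g(0.685238) = 0.484268

0.4843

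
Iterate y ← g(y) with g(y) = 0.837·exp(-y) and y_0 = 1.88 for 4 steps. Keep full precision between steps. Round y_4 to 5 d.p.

0.56067

y_1 = g(1.880000) = 0.127718
y_2 = g(0.127718) = 0.736645
y_3 = g(0.736645) = 0.400686
y_4 = g(0.400686) = 0.560673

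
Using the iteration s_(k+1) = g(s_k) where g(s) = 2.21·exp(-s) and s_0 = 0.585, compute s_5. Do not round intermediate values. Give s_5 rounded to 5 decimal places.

1.10483

s_1 = g(0.585000) = 1.231204
s_2 = g(1.231204) = 0.645189
s_3 = g(0.645189) = 1.159285
s_4 = g(1.159285) = 0.693300
s_5 = g(0.693300) = 1.104831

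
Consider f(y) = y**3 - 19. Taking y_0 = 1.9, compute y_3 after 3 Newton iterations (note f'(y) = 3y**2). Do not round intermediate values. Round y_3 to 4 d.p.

y_0 = 1.900000: f = -12.141000, f' = 10.830000 → y_1 = 1.900000 - (-12.141000)/(10.830000) = 3.021053
y_1 = 3.021053: f = 8.572419, f' = 27.380277 → y_2 = 3.021053 - (8.572419)/(27.380277) = 2.707965
y_2 = 2.707965: f = 0.857714, f' = 21.999227 → y_3 = 2.707965 - (0.857714)/(21.999227) = 2.668977

2.6690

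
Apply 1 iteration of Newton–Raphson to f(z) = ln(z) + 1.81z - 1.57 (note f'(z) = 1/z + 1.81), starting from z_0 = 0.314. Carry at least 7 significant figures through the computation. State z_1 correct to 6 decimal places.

0.746462

z_0 = 0.314000: f = -2.160022, f' = 4.994713 → z_1 = 0.314000 - (-2.160022)/(4.994713) = 0.746462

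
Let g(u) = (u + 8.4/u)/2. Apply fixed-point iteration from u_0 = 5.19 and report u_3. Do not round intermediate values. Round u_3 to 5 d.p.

2.89852

u_1 = g(5.190000) = 3.404249
u_2 = g(3.404249) = 2.935877
u_3 = g(2.935877) = 2.898516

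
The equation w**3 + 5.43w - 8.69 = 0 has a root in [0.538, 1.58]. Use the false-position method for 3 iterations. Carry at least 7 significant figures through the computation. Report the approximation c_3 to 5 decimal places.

1.24373

f(0.538000) = -5.612939, f(1.580000) = 3.833712
step 1: c = 1.157128, f(c) = -0.857468 < 0 → new bracket [1.157128, 1.580000]
step 2: c = 1.234421, f(c) = -0.106084 < 0 → new bracket [1.234421, 1.580000]
step 3: c = 1.243727, f(c) = -0.012698 < 0 → new bracket [1.243727, 1.580000]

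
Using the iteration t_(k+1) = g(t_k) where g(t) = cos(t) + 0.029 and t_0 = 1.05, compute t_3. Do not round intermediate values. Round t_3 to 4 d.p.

t_1 = g(1.050000) = 0.526571
t_2 = g(0.526571) = 0.893535
t_3 = g(0.893535) = 0.655661

0.6557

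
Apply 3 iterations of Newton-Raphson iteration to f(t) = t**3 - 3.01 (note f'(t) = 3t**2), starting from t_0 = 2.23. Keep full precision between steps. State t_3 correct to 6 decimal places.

1.444614

t_0 = 2.230000: f = 8.079567, f' = 14.918700 → t_1 = 2.230000 - (8.079567)/(14.918700) = 1.688427
t_1 = 1.688427: f = 1.803343, f' = 8.552356 → t_2 = 1.688427 - (1.803343)/(8.552356) = 1.477568
t_2 = 1.477568: f = 0.215835, f' = 6.549619 → t_3 = 1.477568 - (0.215835)/(6.549619) = 1.444614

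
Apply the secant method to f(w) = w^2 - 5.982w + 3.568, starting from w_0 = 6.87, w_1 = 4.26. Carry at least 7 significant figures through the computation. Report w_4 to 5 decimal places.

5.30272

Secant update: w_(k+1) = w_k − f(w_k)·(w_k − w_(k-1))/(f(w_k) − f(w_(k-1))).
f(w_0) = 9.668560, f(w_1) = -3.767720
w_2 = 4.260000 - (-3.767720)·(4.260000 - 6.870000)/(-3.767720 - (9.668560)) = 4.991880; f(w_2) = -1.374559
w_3 = 4.991880 - (-1.374559)·(4.991880 - 4.260000)/(-1.374559 - (-3.767720)) = 5.412250; f(w_3) = 0.484371
w_4 = 5.412250 - (0.484371)·(5.412250 - 4.991880)/(0.484371 - (-1.374559)) = 5.302717; f(w_4) = -0.034047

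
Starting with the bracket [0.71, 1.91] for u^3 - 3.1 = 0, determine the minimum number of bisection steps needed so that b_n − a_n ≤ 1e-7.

24

Initial width b − a = 1.91 − 0.71 = 1.200000.
After n steps the width is (b−a)/2^n; need (b−a)/2^n ≤ 1e-7.
So n ≥ log₂(1.200000/1e-7) = log₂(12000000.0000) ≈ 23.5165.
Hence n = 24.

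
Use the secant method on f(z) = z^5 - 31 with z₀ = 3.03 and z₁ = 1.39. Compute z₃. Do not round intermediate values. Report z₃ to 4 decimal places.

2.4747

f(z_0) = 224.395442, f(z_1) = -25.811116
z_2 = 1.390000 - (-25.811116)·(1.390000 - 3.030000)/(-25.811116 - (224.395442)) = 1.559181; f(z_2) = -21.785265
z_3 = 1.559181 - (-21.785265)·(1.559181 - 1.390000)/(-21.785265 - (-25.811116)) = 2.474679; f(z_3) = 61.809826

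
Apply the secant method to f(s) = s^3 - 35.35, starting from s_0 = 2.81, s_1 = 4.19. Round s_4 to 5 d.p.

3.28297

f(s_0) = -13.161959, f(s_1) = 38.210059
s_2 = 4.190000 - (38.210059)·(4.190000 - 2.810000)/(38.210059 - (-13.161959)) = 3.163568; f(s_2) = -3.688496
s_3 = 3.163568 - (-3.688496)·(3.163568 - 4.190000)/(-3.688496 - (38.210059)) = 3.253929; f(s_3) = -0.897227
s_4 = 3.253929 - (-0.897227)·(3.253929 - 3.163568)/(-0.897227 - (-3.688496)) = 3.282975; f(s_4) = 0.033644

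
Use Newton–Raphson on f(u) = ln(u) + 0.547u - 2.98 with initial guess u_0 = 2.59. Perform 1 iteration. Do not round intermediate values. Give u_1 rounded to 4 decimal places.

3.2455

Newton update: u ← u − f(u)/f'(u).
f'(u) = 1/u + 0.547
u_0 = 2.590000: f = -0.611612, f' = 0.933100 → u_1 = 2.590000 - (-0.611612)/(0.933100) = 3.245462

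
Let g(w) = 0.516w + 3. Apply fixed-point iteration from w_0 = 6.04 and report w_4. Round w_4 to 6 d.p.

w_1 = g(6.040000) = 6.116640
w_2 = g(6.116640) = 6.156186
w_3 = g(6.156186) = 6.176592
w_4 = g(6.176592) = 6.187122

6.187122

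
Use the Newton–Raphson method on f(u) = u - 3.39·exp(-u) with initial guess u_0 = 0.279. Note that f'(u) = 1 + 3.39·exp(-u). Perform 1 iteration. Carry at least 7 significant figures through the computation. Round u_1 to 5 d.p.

u_0 = 0.279000: f = -2.285670, f' = 3.564670 → u_1 = 0.279000 - (-2.285670)/(3.564670) = 0.920201

0.92020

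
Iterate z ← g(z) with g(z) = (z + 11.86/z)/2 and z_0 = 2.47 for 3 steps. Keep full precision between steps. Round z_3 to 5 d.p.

z_1 = g(2.470000) = 3.635810
z_2 = g(3.635810) = 3.448903
z_3 = g(3.448903) = 3.443839

3.44384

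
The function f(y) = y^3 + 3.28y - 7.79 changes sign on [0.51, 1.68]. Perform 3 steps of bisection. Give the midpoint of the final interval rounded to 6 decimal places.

f(0.510000) = -5.984549, f(1.680000) = 2.462032 (opposite signs)
step 1: m = 1.095000, f(m) = -2.885468 < 0 → root in [1.095000, 1.680000]
step 2: m = 1.387500, f(m) = -0.567846 < 0 → root in [1.387500, 1.680000]
step 3: m = 1.533750, f(m) = 0.848677 > 0 → root in [1.387500, 1.533750]
Midpoint of [1.387500, 1.533750] = 1.460625

1.460625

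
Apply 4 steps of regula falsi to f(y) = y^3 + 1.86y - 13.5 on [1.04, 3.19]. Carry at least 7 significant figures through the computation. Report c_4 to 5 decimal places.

f(1.040000) = -10.440736, f(3.190000) = 24.895159
step 1: c = 1.675263, f(c) = -5.682376 < 0 → new bracket [1.675263, 3.190000]
step 2: c = 1.956754, f(c) = -2.368248 < 0 → new bracket [1.956754, 3.190000]
step 3: c = 2.063881, f(c) = -0.869871 < 0 → new bracket [2.063881, 3.190000]
step 4: c = 2.101900, f(c) = -0.304303 < 0 → new bracket [2.101900, 3.190000]

2.10190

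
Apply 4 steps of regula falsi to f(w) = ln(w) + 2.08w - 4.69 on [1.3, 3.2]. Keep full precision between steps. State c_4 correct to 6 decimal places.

f(1.300000) = -1.723636, f(3.200000) = 3.129151
step 1: c = 1.974851, f(c) = 0.098183 > 0 → new bracket [1.300000, 1.974851]
step 2: c = 1.938481, f(c) = 0.003946 > 0 → new bracket [1.300000, 1.938481]
step 3: c = 1.937023, f(c) = 0.000160 > 0 → new bracket [1.300000, 1.937023]
step 4: c = 1.936964, f(c) = 0.000006 > 0 → new bracket [1.300000, 1.936964]

1.936964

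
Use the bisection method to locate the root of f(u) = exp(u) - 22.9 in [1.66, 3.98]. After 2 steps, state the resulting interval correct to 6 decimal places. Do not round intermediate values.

f(1.660000) = -17.640689, f(3.980000) = 30.617034 (opposite signs)
step 1: m = 2.820000, f(m) = -6.123149 < 0 → root in [2.820000, 3.980000]
step 2: m = 3.400000, f(m) = 7.064100 > 0 → root in [2.820000, 3.400000]

[2.820000, 3.400000]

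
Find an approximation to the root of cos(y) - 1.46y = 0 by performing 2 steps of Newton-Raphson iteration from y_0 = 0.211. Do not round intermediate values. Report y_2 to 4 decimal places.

f'(y) = -sin(y) - 1.46
y_0 = 0.211000: f = 0.669762, f' = -1.669438 → y_1 = 0.211000 - (0.669762)/(-1.669438) = 0.612190
y_1 = 0.612190: f = -0.075406, f' = -2.034661 → y_2 = 0.612190 - (-0.075406)/(-2.034661) = 0.575129

0.5751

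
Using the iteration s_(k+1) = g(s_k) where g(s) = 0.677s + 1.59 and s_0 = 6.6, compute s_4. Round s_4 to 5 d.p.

s_1 = g(6.600000) = 6.058200
s_2 = g(6.058200) = 5.691401
s_3 = g(5.691401) = 5.443079
s_4 = g(5.443079) = 5.274964

5.27496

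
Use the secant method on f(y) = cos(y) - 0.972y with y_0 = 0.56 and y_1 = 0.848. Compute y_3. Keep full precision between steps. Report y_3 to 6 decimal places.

0.751539

f(y_0) = 0.302935, f(y_1) = -0.162772
y_2 = 0.848000 - (-0.162772)·(0.848000 - 0.560000)/(-0.162772 - (0.302935)) = 0.747340; f(y_2) = 0.007086
y_3 = 0.747340 - (0.007086)·(0.747340 - 0.848000)/(0.007086 - (-0.162772)) = 0.751539; f(y_3) = 0.000144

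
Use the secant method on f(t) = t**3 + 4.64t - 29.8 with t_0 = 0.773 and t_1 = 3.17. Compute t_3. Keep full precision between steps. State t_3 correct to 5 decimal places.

2.54195

f(t_0) = -25.751390, f(t_1) = 16.763813
t_2 = 3.170000 - (16.763813)·(3.170000 - 0.773000)/(16.763813 - (-25.751390)) = 2.224859; f(t_2) = -8.463607
t_3 = 2.224859 - (-8.463607)·(2.224859 - 3.170000)/(-8.463607 - (16.763813)) = 2.541947; f(t_3) = -1.580598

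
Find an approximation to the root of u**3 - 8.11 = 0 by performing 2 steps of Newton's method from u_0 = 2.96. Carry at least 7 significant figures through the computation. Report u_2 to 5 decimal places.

f'(u) = 3u**2
u_0 = 2.960000: f = 17.824336, f' = 26.284800 → u_1 = 2.960000 - (17.824336)/(26.284800) = 2.281877
u_1 = 2.281877: f = 3.771643, f' = 15.620883 → u_2 = 2.281877 - (3.771643)/(15.620883) = 2.040428

2.04043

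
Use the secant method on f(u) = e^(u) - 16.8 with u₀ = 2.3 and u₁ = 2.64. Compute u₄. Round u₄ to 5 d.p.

2.82125

f(u_0) = -6.825818, f(u_1) = -2.786796
u_2 = 2.640000 - (-2.786796)·(2.640000 - 2.300000)/(-2.786796 - (-6.825818)) = 2.874589; f(u_2) = 0.918144
u_3 = 2.874589 - (0.918144)·(2.874589 - 2.640000)/(0.918144 - (-2.786796)) = 2.816454; f(u_3) = -0.082531
u_4 = 2.816454 - (-0.082531)·(2.816454 - 2.874589)/(-0.082531 - (0.918144)) = 2.821249; f(u_4) = -0.002183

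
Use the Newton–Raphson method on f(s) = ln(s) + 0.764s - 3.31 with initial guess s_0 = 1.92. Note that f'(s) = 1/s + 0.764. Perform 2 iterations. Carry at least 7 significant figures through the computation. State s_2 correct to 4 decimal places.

s_0 = 1.920000: f = -1.190795, f' = 1.284833 → s_1 = 1.920000 - (-1.190795)/(1.284833) = 2.846809
s_1 = 2.846809: f = -0.088839, f' = 1.115271 → s_2 = 2.846809 - (-0.088839)/(1.115271) = 2.926466

2.9265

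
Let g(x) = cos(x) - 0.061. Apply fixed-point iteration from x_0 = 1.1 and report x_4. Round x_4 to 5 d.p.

x_1 = g(1.100000) = 0.392596
x_2 = g(0.392596) = 0.862919
x_3 = g(0.862919) = 0.589223
x_4 = g(0.589223) = 0.770373

0.77037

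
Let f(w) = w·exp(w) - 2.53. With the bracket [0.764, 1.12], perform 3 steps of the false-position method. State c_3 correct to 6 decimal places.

0.964135

f(0.764000) = -0.889809, f(1.120000) = 0.902637
step 1: c = 0.940726, f(c) = -0.120009 < 0 → new bracket [0.940726, 1.120000]
step 2: c = 0.961764, f(c) = -0.013728 < 0 → new bracket [0.961764, 1.120000]
step 3: c = 0.964135, f(c) = -0.001539 < 0 → new bracket [0.964135, 1.120000]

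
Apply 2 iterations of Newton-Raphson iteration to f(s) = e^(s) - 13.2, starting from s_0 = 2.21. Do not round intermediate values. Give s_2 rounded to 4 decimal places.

Newton update: s ← s − f(s)/f'(s).
f'(s) = e^(s)
s_0 = 2.210000: f = -4.084284, f' = 9.115716 → s_1 = 2.210000 - (-4.084284)/(9.115716) = 2.658049
s_1 = 2.658049: f = 1.068418, f' = 14.268418 → s_2 = 2.658049 - (1.068418)/(14.268418) = 2.583169

2.5832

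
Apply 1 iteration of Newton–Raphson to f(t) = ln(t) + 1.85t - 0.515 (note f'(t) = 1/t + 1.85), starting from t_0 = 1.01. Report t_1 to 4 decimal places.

0.5299

t_0 = 1.010000: f = 1.363450, f' = 2.840099 → t_1 = 1.010000 - (1.363450)/(2.840099) = 0.529929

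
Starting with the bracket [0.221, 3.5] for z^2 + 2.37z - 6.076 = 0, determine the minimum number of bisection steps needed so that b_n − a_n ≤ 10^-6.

Initial width b − a = 3.5 − 0.221 = 3.279000.
After n steps the width is (b−a)/2^n; need (b−a)/2^n ≤ 10^-6.
So n ≥ log₂(3.279000/10^-6) = log₂(3279000.0000) ≈ 21.6448.
Hence n = 22.

22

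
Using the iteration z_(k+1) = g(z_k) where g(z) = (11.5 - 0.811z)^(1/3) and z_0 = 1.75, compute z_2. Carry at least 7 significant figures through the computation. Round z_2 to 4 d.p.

z_1 = g(1.750000) = 2.160218
z_2 = g(2.160218) = 2.136188

2.1362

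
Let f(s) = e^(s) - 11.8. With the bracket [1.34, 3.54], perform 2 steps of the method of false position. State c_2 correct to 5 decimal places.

2.20826

f(1.340000) = -7.980956, f(3.540000) = 22.666919
step 1: c = 1.912898, f(c) = -5.027313 < 0 → new bracket [1.912898, 3.540000]
step 2: c = 2.208265, f(c) = -2.700090 < 0 → new bracket [2.208265, 3.540000]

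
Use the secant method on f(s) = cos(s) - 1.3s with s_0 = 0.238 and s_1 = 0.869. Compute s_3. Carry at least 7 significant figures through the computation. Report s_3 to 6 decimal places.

f(s_0) = 0.662411, f(s_1) = -0.484109
s_2 = 0.869000 - (-0.484109)·(0.869000 - 0.238000)/(-0.484109 - (0.662411)) = 0.602565; f(s_2) = 0.040550
s_3 = 0.602565 - (0.040550)·(0.602565 - 0.869000)/(0.040550 - (-0.484109)) = 0.623157; f(s_3) = 0.001935

0.623157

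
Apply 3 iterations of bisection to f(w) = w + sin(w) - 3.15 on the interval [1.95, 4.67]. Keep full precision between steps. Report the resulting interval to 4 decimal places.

[3.3100, 3.6500]

f(1.950000) = -0.271040, f(4.670000) = 0.520898 (opposite signs)
step 1: m = 3.310000, f(m) = -0.007612 < 0 → root in [3.310000, 4.670000]
step 2: m = 3.990000, f(m) = 0.089772 > 0 → root in [3.310000, 3.990000]
step 3: m = 3.650000, f(m) = 0.013213 > 0 → root in [3.310000, 3.650000]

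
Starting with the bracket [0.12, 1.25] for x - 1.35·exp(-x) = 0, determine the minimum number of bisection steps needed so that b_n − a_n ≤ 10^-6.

Initial width b − a = 1.25 − 0.12 = 1.130000.
After n steps the width is (b−a)/2^n; need (b−a)/2^n ≤ 10^-6.
So n ≥ log₂(1.130000/10^-6) = log₂(1130000.0000) ≈ 20.1079.
Hence n = 21.

21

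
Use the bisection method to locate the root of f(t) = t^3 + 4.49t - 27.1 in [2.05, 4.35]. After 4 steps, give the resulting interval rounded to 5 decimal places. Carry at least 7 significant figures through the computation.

[2.48125, 2.62500]

f(2.050000) = -9.280375, f(4.350000) = 74.744375 (opposite signs)
step 1: m = 3.200000, f(m) = 20.036000 > 0 → root in [2.050000, 3.200000]
step 2: m = 2.625000, f(m) = 2.774141 > 0 → root in [2.050000, 2.625000]
step 3: m = 2.337500, f(m) = -3.832744 < 0 → root in [2.337500, 2.625000]
step 4: m = 2.481250, f(m) = -0.683120 < 0 → root in [2.481250, 2.625000]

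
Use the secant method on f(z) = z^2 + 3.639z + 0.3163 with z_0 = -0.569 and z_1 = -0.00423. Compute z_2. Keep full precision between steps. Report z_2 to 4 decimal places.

-0.1024

f(z_0) = -1.430530, f(z_1) = 0.300925
z_2 = -0.004230 - (0.300925)·(-0.004230 - -0.569000)/(0.300925 - (-1.430530)) = -0.102386; f(z_2) = -0.045801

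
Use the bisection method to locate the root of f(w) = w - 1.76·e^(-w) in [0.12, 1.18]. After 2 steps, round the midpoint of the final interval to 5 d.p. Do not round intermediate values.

f(0.120000) = -1.440980, f(1.180000) = 0.639189 (opposite signs)
step 1: m = 0.650000, f(m) = -0.268801 < 0 → root in [0.650000, 1.180000]
step 2: m = 0.915000, f(m) = 0.210091 > 0 → root in [0.650000, 0.915000]
Midpoint of [0.650000, 0.915000] = 0.782500

0.78250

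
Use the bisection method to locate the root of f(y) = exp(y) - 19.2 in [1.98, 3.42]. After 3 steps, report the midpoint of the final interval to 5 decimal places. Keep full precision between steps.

f(1.980000) = -11.957257, f(3.420000) = 11.369415 (opposite signs)
step 1: m = 2.700000, f(m) = -4.320268 < 0 → root in [2.700000, 3.420000]
step 2: m = 3.060000, f(m) = 2.127557 > 0 → root in [2.700000, 3.060000]
step 3: m = 2.880000, f(m) = -1.385727 < 0 → root in [2.880000, 3.060000]
Midpoint of [2.880000, 3.060000] = 2.970000

2.97000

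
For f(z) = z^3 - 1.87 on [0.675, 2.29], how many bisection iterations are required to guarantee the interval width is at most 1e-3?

Initial width b − a = 2.29 − 0.675 = 1.615000.
After n steps the width is (b−a)/2^n; need (b−a)/2^n ≤ 1e-3.
So n ≥ log₂(1.615000/1e-3) = log₂(1615.0000) ≈ 10.6573.
Hence n = 11.

11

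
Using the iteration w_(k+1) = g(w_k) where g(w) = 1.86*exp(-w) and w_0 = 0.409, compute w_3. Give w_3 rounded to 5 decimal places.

w_1 = g(0.409000) = 1.235624
w_2 = g(1.235624) = 0.540615
w_3 = g(0.540615) = 1.083245

1.08325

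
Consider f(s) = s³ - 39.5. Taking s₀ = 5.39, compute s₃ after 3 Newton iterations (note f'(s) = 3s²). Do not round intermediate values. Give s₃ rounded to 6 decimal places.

3.408258

s_0 = 5.390000: f = 117.090819, f' = 87.156300 → s_1 = 5.390000 - (117.090819)/(87.156300) = 4.046542
s_1 = 4.046542: f = 26.760116, f' = 49.123509 → s_2 = 4.046542 - (26.760116)/(49.123509) = 3.501790
s_2 = 3.501790: f = 3.440830, f' = 36.787608 → s_3 = 3.501790 - (3.440830)/(36.787608) = 3.408258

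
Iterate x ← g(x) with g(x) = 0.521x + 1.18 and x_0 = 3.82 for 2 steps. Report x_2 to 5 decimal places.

2.83168

x_1 = g(3.820000) = 3.170220
x_2 = g(3.170220) = 2.831685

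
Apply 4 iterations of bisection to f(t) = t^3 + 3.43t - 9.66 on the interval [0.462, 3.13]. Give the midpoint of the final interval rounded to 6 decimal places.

1.545875

f(0.462000) = -7.976729, f(3.130000) = 31.740197 (opposite signs)
step 1: m = 1.796000, f(m) = 2.293486 > 0 → root in [0.462000, 1.796000]
step 2: m = 1.129000, f(m) = -4.348460 < 0 → root in [1.129000, 1.796000]
step 3: m = 1.462500, f(m) = -1.515475 < 0 → root in [1.462500, 1.796000]
step 4: m = 1.629250, f(m) = 0.253099 > 0 → root in [1.462500, 1.629250]
Midpoint of [1.462500, 1.629250] = 1.545875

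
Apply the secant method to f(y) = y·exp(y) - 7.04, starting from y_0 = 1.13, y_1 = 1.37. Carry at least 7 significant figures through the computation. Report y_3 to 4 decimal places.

1.5220

f(y_0) = -3.541908, f(y_1) = -1.648570
y_2 = 1.370000 - (-1.648570)·(1.370000 - 1.130000)/(-1.648570 - (-3.541908)) = 1.578973; f(y_2) = 0.617976
y_3 = 1.578973 - (0.617976)·(1.578973 - 1.370000)/(0.617976 - (-1.648570)) = 1.521996; f(y_3) = -0.067184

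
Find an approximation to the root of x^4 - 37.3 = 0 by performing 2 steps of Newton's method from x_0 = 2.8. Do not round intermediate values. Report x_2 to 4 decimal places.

f'(x) = 4x^3
x_0 = 2.800000: f = 24.165600, f' = 87.808000 → x_1 = 2.800000 - (24.165600)/(87.808000) = 2.524790
x_1 = 2.524790: f = 3.335102, f' = 64.377782 → x_2 = 2.524790 - (3.335102)/(64.377782) = 2.472985

2.4730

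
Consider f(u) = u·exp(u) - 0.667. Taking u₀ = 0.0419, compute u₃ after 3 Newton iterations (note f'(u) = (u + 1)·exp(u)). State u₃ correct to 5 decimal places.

0.43323

Newton update: u ← u − f(u)/f'(u).
u_0 = 0.041900: f = -0.623307, f' = 1.086483 → u_1 = 0.041900 - (-0.623307)/(1.086483) = 0.615592
u_1 = 0.615592: f = 0.472309, f' = 2.990062 → u_2 = 0.615592 - (0.472309)/(2.990062) = 0.457633
u_2 = 0.457633: f = 0.056210, f' = 2.303538 → u_3 = 0.457633 - (0.056210)/(2.303538) = 0.433231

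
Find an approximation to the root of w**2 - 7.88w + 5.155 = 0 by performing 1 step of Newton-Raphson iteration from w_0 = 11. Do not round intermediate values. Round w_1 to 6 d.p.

8.204320

f'(w) = 2w - 7.88
w_0 = 11.000000: f = 39.475000, f' = 14.120000 → w_1 = 11.000000 - (39.475000)/(14.120000) = 8.204320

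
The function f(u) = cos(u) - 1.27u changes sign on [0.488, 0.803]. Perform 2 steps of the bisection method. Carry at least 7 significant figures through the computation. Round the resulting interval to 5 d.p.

f(0.488000) = 0.263512, f(0.803000) = -0.325258 (opposite signs)
step 1: m = 0.645500, f(m) = -0.020986 < 0 → root in [0.488000, 0.645500]
step 2: m = 0.566750, f(m) = 0.123878 > 0 → root in [0.566750, 0.645500]

[0.56675, 0.64550]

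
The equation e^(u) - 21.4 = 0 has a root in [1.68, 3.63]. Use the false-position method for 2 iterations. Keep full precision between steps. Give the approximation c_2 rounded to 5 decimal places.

f(1.680000) = -16.034444, f(3.630000) = 16.312817
step 1: c = 2.646609, f(c) = -7.293871 < 0 → new bracket [2.646609, 3.630000]
step 2: c = 2.950452, f(c) = -2.285403 < 0 → new bracket [2.950452, 3.630000]

2.95045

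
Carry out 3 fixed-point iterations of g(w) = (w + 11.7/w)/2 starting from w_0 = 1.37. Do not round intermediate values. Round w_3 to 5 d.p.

3.42824

w_1 = g(1.370000) = 4.955073
w_2 = g(4.955073) = 3.658145
w_3 = g(3.658145) = 3.428244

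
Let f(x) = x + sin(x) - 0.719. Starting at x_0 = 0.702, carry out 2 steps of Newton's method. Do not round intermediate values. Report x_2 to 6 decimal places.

f'(x) = 1 + cos(x)
x_0 = 0.702000: f = 0.628746, f' = 1.763552 → x_1 = 0.702000 - (0.628746)/(1.763552) = 0.345477
x_1 = 0.345477: f = -0.034877, f' = 1.940914 → x_2 = 0.345477 - (-0.034877)/(1.940914) = 0.363447

0.363447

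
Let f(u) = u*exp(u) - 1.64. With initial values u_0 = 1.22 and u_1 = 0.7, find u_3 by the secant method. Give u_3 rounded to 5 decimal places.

0.76498

Secant update: u_(k+1) = u_k − f(u_k)·(u_k − u_(k-1))/(f(u_k) − f(u_(k-1))).
f(u_0) = 2.492369, f(u_1) = -0.230373
u_2 = 0.700000 - (-0.230373)·(0.700000 - 1.220000)/(-0.230373 - (2.492369)) = 0.743998; f(u_2) = -0.074383
u_3 = 0.743998 - (-0.074383)·(0.743998 - 0.700000)/(-0.074383 - (-0.230373)) = 0.764978; f(u_3) = 0.003895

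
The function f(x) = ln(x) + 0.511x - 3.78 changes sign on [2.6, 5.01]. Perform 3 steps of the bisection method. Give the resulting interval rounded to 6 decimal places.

f(2.600000) = -1.495889, f(5.010000) = 0.391546 (opposite signs)
step 1: m = 3.805000, f(m) = -0.499329 < 0 → root in [3.805000, 5.010000]
step 2: m = 4.407500, f(m) = -0.044460 < 0 → root in [4.407500, 5.010000]
step 3: m = 4.708750, f(m) = 0.175594 > 0 → root in [4.407500, 4.708750]

[4.407500, 4.708750]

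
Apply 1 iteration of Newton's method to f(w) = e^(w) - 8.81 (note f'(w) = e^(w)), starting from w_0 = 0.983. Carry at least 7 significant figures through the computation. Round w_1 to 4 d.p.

Newton update: w ← w − f(w)/f'(w).
w_0 = 0.983000: f = -6.137538, f' = 2.672462 → w_1 = 0.983000 - (-6.137538)/(2.672462) = 3.279586

3.2796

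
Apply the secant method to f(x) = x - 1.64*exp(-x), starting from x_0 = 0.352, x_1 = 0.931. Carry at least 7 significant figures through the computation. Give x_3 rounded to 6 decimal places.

0.763407

f(x_0) = -0.801379, f(x_1) = 0.284579
x_2 = 0.931000 - (0.284579)·(0.931000 - 0.352000)/(0.284579 - (-0.801379)) = 0.779271; f(x_2) = 0.026937
x_3 = 0.779271 - (0.026937)·(0.779271 - 0.931000)/(0.026937 - (0.284579)) = 0.763407; f(x_3) = -0.000956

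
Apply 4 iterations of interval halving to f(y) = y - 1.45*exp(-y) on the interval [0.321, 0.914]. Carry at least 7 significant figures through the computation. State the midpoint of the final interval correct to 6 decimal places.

f(0.321000) = -0.730864, f(0.914000) = 0.332670 (opposite signs)
step 1: m = 0.617500, f(m) = -0.164472 < 0 → root in [0.617500, 0.914000]
step 2: m = 0.765750, f(m) = 0.091522 > 0 → root in [0.617500, 0.765750]
step 3: m = 0.691625, f(m) = -0.034479 < 0 → root in [0.691625, 0.765750]
step 4: m = 0.728688, f(m) = 0.029002 > 0 → root in [0.691625, 0.728688]
Midpoint of [0.691625, 0.728688] = 0.710156

0.710156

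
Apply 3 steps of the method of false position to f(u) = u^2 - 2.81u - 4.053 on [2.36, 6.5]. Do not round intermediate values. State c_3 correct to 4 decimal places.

3.7694

False-position update: c = (a·f(b) − b·f(a))/(f(b) − f(a)); replace the endpoint whose sign matches f(c).
f(2.360000) = -5.115000, f(6.500000) = 19.932000
step 1: c = 3.205455, f(c) = -2.785388 < 0 → new bracket [3.205455, 6.500000]
step 2: c = 3.609400, f(c) = -1.167645 < 0 → new bracket [3.609400, 6.500000]
step 3: c = 3.769365, f(c) = -0.436805 < 0 → new bracket [3.769365, 6.500000]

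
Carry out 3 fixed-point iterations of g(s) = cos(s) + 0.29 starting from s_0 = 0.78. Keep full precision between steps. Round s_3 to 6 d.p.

0.965220

s_1 = g(0.780000) = 1.000914
s_2 = g(1.000914) = 0.829533
s_3 = g(0.829533) = 0.965220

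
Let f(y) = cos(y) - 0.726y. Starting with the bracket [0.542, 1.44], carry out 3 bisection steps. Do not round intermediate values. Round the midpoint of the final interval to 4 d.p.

f(0.542000) = 0.463187, f(1.440000) = -0.915016 (opposite signs)
step 1: m = 0.991000, f(m) = -0.171612 < 0 → root in [0.542000, 0.991000]
step 2: m = 0.766500, f(m) = 0.163864 > 0 → root in [0.766500, 0.991000]
step 3: m = 0.878750, f(m) = 0.000142 > 0 → root in [0.878750, 0.991000]
Midpoint of [0.878750, 0.991000] = 0.934875

0.9349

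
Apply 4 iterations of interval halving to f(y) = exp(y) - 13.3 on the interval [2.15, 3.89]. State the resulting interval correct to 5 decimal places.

[2.58500, 2.69375]

f(2.150000) = -4.715142, f(3.890000) = 35.610887 (opposite signs)
step 1: m = 3.020000, f(m) = 7.191292 > 0 → root in [2.150000, 3.020000]
step 2: m = 2.585000, f(m) = -0.036711 < 0 → root in [2.585000, 3.020000]
step 3: m = 2.802500, f(m) = 3.185810 > 0 → root in [2.585000, 2.802500]
step 4: m = 2.693750, f(m) = 1.487023 > 0 → root in [2.585000, 2.693750]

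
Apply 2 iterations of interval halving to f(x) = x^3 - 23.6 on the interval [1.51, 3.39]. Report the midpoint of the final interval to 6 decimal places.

f(1.510000) = -20.157049, f(3.390000) = 15.358219 (opposite signs)
step 1: m = 2.450000, f(m) = -8.893875 < 0 → root in [2.450000, 3.390000]
step 2: m = 2.920000, f(m) = 1.297088 > 0 → root in [2.450000, 2.920000]
Midpoint of [2.450000, 2.920000] = 2.685000

2.685000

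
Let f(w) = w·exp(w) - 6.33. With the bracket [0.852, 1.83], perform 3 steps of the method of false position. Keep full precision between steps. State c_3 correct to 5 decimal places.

1.45495

f(0.852000) = -4.332630, f(1.830000) = 5.078013
step 1: c = 1.302268, f(c) = -1.540742 < 0 → new bracket [1.302268, 1.830000]
step 2: c = 1.425116, f(c) = -0.403885 < 0 → new bracket [1.425116, 1.830000]
step 3: c = 1.454946, f(c) = -0.096644 < 0 → new bracket [1.454946, 1.830000]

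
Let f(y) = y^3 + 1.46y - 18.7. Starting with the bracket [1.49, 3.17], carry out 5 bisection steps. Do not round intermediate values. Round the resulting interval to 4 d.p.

[2.4350, 2.4875]

f(1.490000) = -13.216651, f(3.170000) = 17.783213 (opposite signs)
step 1: m = 2.330000, f(m) = -2.648863 < 0 → root in [2.330000, 3.170000]
step 2: m = 2.750000, f(m) = 6.111875 > 0 → root in [2.330000, 2.750000]
step 3: m = 2.540000, f(m) = 1.395464 > 0 → root in [2.330000, 2.540000]
step 4: m = 2.435000, f(m) = -0.707237 < 0 → root in [2.435000, 2.540000]
step 5: m = 2.487500, f(m) = 0.323545 > 0 → root in [2.435000, 2.487500]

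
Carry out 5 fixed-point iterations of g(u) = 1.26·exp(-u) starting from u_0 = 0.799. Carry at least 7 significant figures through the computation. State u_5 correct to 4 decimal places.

u_1 = g(0.799000) = 0.566721
u_2 = g(0.566721) = 0.714902
u_3 = g(0.714902) = 0.616442
u_4 = g(0.616442) = 0.680226
u_5 = g(0.680226) = 0.638193

0.6382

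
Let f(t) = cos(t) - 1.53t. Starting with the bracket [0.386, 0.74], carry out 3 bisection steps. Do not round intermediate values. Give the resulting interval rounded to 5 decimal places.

[0.51875, 0.56300]

f(0.386000) = 0.335842, f(0.740000) = -0.393731 (opposite signs)
step 1: m = 0.563000, f(m) = -0.015732 < 0 → root in [0.386000, 0.563000]
step 2: m = 0.474500, f(m) = 0.163536 > 0 → root in [0.474500, 0.563000]
step 3: m = 0.518750, f(m) = 0.074752 > 0 → root in [0.518750, 0.563000]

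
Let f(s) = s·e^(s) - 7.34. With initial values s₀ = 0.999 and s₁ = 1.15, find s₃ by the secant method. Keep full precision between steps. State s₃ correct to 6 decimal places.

f(s_0) = -4.627151, f(s_1) = -3.708078
s_2 = 1.150000 - (-3.708078)·(1.150000 - 0.999000)/(-3.708078 - (-4.627151)) = 1.759223; f(s_2) = 2.877426
s_3 = 1.759223 - (2.877426)·(1.759223 - 1.150000)/(2.877426 - (-3.708078)) = 1.493033; f(s_3) = -0.695147

1.493033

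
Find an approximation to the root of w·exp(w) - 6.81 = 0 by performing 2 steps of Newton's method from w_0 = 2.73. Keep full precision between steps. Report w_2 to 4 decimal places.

f'(w) = (w + 1)·exp(w)
w_0 = 2.730000: f = 35.048782, f' = 57.191669 → w_1 = 2.730000 - (35.048782)/(57.191669) = 2.117170
w_1 = 2.117170: f = 10.778583, f' = 25.896175 → w_2 = 2.117170 - (10.778583)/(25.896175) = 1.700947

1.7009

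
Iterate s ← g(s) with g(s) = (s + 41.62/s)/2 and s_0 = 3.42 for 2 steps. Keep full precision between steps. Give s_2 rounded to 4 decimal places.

6.5671

s_1 = g(3.420000) = 7.794795
s_2 = g(7.794795) = 6.567128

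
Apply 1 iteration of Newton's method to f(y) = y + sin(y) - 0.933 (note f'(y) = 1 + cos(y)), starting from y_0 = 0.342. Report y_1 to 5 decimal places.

y_0 = 0.342000: f = -0.255628, f' = 1.942086 → y_1 = 0.342000 - (-0.255628)/(1.942086) = 0.473626

0.47363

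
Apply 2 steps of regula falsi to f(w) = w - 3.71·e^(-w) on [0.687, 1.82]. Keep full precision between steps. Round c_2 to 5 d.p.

False-position update: c = (a·f(b) − b·f(a))/(f(b) − f(a)); replace the endpoint whose sign matches f(c).
f(0.687000) = -1.179438, f(1.820000) = 1.218884
step 1: c = 1.244183, f(c) = 0.175048 > 0 → new bracket [0.687000, 1.244183]
step 2: c = 1.172175, f(c) = 0.023214 > 0 → new bracket [0.687000, 1.172175]

1.17217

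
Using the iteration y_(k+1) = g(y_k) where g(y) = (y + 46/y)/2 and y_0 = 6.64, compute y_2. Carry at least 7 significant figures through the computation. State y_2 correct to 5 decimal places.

6.78233

y_1 = g(6.640000) = 6.783855
y_2 = g(6.783855) = 6.782330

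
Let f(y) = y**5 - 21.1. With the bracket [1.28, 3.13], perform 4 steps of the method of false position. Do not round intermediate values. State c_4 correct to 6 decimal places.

1.625473

f(1.280000) = -17.664026, f(3.130000) = 279.315051
step 1: c = 1.390036, f(c) = -15.910440 < 0 → new bracket [1.390036, 3.130000]
step 2: c = 1.483807, f(c) = -13.907376 < 0 → new bracket [1.483807, 3.130000]
step 3: c = 1.561885, f(c) = -11.805082 < 0 → new bracket [1.561885, 3.130000]
step 4: c = 1.625473, f(c) = -9.752532 < 0 → new bracket [1.625473, 3.130000]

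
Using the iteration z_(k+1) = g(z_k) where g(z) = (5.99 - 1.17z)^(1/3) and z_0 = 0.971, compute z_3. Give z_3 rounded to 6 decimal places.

1.604589

z_1 = g(0.971000) = 1.693159
z_2 = g(1.693159) = 1.588591
z_3 = g(1.588591) = 1.604589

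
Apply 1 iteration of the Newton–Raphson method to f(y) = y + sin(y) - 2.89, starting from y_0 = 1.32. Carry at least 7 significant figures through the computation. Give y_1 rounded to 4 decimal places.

f'(y) = 1 + cos(y)
y_0 = 1.320000: f = -0.601285, f' = 1.248175 → y_1 = 1.320000 - (-0.601285)/(1.248175) = 1.801731

1.8017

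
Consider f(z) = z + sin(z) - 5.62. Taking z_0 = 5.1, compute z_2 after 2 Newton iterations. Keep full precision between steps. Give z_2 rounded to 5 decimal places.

Newton update: z ← z − f(z)/f'(z).
f'(z) = 1 + cos(z)
z_0 = 5.100000: f = -1.445815, f' = 1.377978 → z_1 = 5.100000 - (-1.445815)/(1.377978) = 6.149229
z_1 = 6.149229: f = 0.395674, f' = 1.991041 → z_2 = 6.149229 - (0.395674)/(1.991041) = 5.950502

5.95050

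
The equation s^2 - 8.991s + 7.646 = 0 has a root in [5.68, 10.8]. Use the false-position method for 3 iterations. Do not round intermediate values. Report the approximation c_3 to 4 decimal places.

False-position update: c = (a·f(b) − b·f(a))/(f(b) − f(a)); replace the endpoint whose sign matches f(c).
f(5.680000) = -11.160480, f(10.800000) = 27.183200
step 1: c = 7.170250, f(c) = -5.409234 < 0 → new bracket [7.170250, 10.800000]
step 2: c = 7.772665, f(c) = -1.823712 < 0 → new bracket [7.772665, 10.800000]
step 3: c = 7.962998, f(c) = -0.539977 < 0 → new bracket [7.962998, 10.800000]

7.9630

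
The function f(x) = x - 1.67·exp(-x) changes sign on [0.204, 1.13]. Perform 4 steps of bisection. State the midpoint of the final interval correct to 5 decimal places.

f(0.204000) = -1.157822, f(1.130000) = 0.590534 (opposite signs)
step 1: m = 0.667000, f(m) = -0.190121 < 0 → root in [0.667000, 1.130000]
step 2: m = 0.898500, f(m) = 0.218509 > 0 → root in [0.667000, 0.898500]
step 3: m = 0.782750, f(m) = 0.019314 > 0 → root in [0.667000, 0.782750]
step 4: m = 0.724875, f(m) = -0.084048 < 0 → root in [0.724875, 0.782750]
Midpoint of [0.724875, 0.782750] = 0.753812

0.75381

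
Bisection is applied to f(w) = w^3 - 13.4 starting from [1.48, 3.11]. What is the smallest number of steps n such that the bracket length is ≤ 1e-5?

18

Initial width b − a = 3.11 − 1.48 = 1.630000.
After n steps the width is (b−a)/2^n; need (b−a)/2^n ≤ 1e-5.
So n ≥ log₂(1.630000/1e-5) = log₂(163000.0000) ≈ 17.3145.
Hence n = 18.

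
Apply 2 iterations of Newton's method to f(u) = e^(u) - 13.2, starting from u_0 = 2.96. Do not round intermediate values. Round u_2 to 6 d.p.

2.582209

f'(u) = e^(u)
u_0 = 2.960000: f = 6.097972, f' = 19.297972 → u_1 = 2.960000 - (6.097972)/(19.297972) = 2.644010
u_1 = 2.644010: f = 0.869505, f' = 14.069505 → u_2 = 2.644010 - (0.869505)/(14.069505) = 2.582209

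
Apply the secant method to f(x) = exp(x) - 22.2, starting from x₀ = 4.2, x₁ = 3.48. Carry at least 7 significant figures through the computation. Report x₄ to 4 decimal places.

Secant update: x_(k+1) = x_k − f(x_k)·(x_k − x_(k-1))/(f(x_k) − f(x_(k-1))).
f(x_0) = 44.486331, f(x_1) = 10.259722
x_2 = 3.480000 - (10.259722)·(3.480000 - 4.200000)/(10.259722 - (44.486331)) = 3.264174; f(x_2) = 3.958489
x_3 = 3.264174 - (3.958489)·(3.264174 - 3.480000)/(3.958489 - (10.259722)) = 3.128590; f(x_3) = 0.641747
x_4 = 3.128590 - (0.641747)·(3.128590 - 3.264174)/(0.641747 - (3.958489)) = 3.102356; f(x_4) = 0.050314

3.1024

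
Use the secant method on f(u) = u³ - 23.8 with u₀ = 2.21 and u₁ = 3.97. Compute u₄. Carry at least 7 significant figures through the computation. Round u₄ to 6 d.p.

2.882315

f(u_0) = -13.006139, f(u_1) = 38.770773
u_2 = 3.970000 - (38.770773)·(3.970000 - 2.210000)/(38.770773 - (-13.006139)) = 2.652104; f(u_2) = -5.146004
u_3 = 2.652104 - (-5.146004)·(2.652104 - 3.970000)/(-5.146004 - (38.770773)) = 2.806531; f(u_3) = -1.694043
u_4 = 2.806531 - (-1.694043)·(2.806531 - 2.652104)/(-1.694043 - (-5.146004)) = 2.882315; f(u_4) = 0.145519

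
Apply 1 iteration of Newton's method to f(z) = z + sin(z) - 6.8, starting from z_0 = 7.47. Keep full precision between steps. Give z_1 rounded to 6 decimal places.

6.308089

Newton update: z ← z − f(z)/f'(z).
f'(z) = 1 + cos(z)
z_0 = 7.470000: f = 1.597180, f' = 1.374615 → z_1 = 7.470000 - (1.597180)/(1.374615) = 6.308089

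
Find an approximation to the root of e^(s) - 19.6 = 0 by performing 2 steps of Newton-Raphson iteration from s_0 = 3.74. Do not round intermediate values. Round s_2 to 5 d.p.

f'(s) = e^(s)
s_0 = 3.740000: f = 22.497990, f' = 42.097990 → s_1 = 3.740000 - (22.497990)/(42.097990) = 3.205580
s_1 = 3.205580: f = 5.069815, f' = 24.669815 → s_2 = 3.205580 - (5.069815)/(24.669815) = 3.000074

3.00007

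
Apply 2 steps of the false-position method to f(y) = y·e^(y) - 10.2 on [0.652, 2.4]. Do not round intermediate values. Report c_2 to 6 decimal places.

1.563645

False-position update: c = (a·f(b) − b·f(a))/(f(b) − f(a)); replace the endpoint whose sign matches f(c).
f(0.652000) = -8.948567, f(2.400000) = 16.255623
step 1: c = 1.272615, f(c) = -5.656541 < 0 → new bracket [1.272615, 2.400000]
step 2: c = 1.563645, f(c) = -2.731721 < 0 → new bracket [1.563645, 2.400000]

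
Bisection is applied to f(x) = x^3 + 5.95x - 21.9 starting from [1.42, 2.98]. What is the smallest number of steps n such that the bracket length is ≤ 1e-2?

Initial width b − a = 2.98 − 1.42 = 1.560000.
After n steps the width is (b−a)/2^n; need (b−a)/2^n ≤ 1e-2.
So n ≥ log₂(1.560000/1e-2) = log₂(156.0000) ≈ 7.2854.
Hence n = 8.

8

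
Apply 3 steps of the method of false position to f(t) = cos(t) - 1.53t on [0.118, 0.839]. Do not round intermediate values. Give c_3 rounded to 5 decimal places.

0.55529

False-position update: c = (a·f(b) − b·f(a))/(f(b) − f(a)); replace the endpoint whose sign matches f(c).
f(0.118000) = 0.812506, f(0.839000) = -0.615463
step 1: c = 0.528245, f(c) = 0.055478 > 0 → new bracket [0.528245, 0.839000]
step 2: c = 0.553940, f(c) = 0.002930 > 0 → new bracket [0.553940, 0.839000]
step 3: c = 0.555291, f(c) = 0.000152 > 0 → new bracket [0.555291, 0.839000]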